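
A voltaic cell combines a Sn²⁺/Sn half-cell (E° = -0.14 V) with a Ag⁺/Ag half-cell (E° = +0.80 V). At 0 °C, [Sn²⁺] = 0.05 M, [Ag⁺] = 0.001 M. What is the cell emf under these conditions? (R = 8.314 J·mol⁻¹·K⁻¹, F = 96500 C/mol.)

The Ag⁺/Ag couple has the higher reduction potential and acts as the cathode, so E°_cell = +0.80 − (-0.14) = 0.94 V.
Balancing electrons gives n = 2; the reaction quotient is Q = [Sn²⁺]/[Ag⁺]^2 = 5 × 10^4.
E = E° − (RT/nF) ln Q = 0.94 − (8.314×273)/(2×96500) × (10.820) = 0.940 − 0.127 = 0.813 V.

0.813 V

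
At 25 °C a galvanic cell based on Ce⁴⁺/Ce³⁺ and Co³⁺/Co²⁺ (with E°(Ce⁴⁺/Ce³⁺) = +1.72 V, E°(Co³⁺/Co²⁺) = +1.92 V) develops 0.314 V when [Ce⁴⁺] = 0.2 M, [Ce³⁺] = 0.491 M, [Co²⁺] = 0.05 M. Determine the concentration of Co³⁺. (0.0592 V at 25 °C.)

1.7 M

From the Nernst equation, log Q = n(E° − E)/0.0592 = 1(0.20 − 0.314)/0.0592 = -1.926, so Q = 0.0119.
With Q = [Ce⁴⁺]·[Co²⁺]/([Ce³⁺]·[Co³⁺]) and the known concentrations, [Co³⁺] in the denominator gives [Co³⁺] = 1.7 M.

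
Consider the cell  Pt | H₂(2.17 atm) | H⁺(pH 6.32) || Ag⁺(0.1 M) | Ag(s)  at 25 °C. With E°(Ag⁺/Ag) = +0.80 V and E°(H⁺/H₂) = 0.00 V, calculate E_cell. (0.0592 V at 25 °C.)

The Ag⁺/Ag couple is the cathode, so E°_cell = 0.80 V; n = 2.
[H⁺] = 10^(−6.32) = 4.8 × 10^-7 M, and Q = [H⁺]^2 / ([Ag⁺]^2·P(H₂)) = 1.06 × 10^-11.
E = E° − (0.0592/2) log Q = 0.80 − (0.0592/2)(-10.976) = 1.125 V.

1.12 V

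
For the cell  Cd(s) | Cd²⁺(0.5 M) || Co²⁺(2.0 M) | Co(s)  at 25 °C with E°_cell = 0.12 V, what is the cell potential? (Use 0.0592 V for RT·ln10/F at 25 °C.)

Balancing electrons gives n = 2; the reaction quotient is Q = [Cd²⁺]/[Co²⁺] = 0.250.
At 25 °C, E = E° − (0.0592/n) log Q = 0.12 − (0.0592/2)(-0.602) = 0.120 + 0.018 = 0.138 V.

0.138 V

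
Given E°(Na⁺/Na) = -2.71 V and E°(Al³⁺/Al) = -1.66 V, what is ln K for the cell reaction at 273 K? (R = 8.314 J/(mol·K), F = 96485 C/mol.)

E°_cell = -1.66 − (-2.71) = 1.05 V, with n = 3 electrons transferred.
At equilibrium E = 0, so the Nernst equation gives ln K = nFE°/RT = (3)(96485)(1.05)/((8.314)(273)) = 133.91.

ln K = 133.9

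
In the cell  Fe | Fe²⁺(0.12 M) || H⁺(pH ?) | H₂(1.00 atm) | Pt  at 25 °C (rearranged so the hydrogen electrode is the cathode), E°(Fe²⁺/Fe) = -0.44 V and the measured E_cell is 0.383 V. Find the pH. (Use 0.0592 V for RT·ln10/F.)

pH = 1.42

E°_cell = 0.44 V and n = 2.
log Q = n(E° − E)/0.0592 = 2×(0.44 − 0.383)/0.0592 = 1.926.
With Q = [Fe²⁺]·P(H₂) / [H⁺]^2, solving for [H⁺] gives log[H⁺] = -1.423, so pH = 1.42.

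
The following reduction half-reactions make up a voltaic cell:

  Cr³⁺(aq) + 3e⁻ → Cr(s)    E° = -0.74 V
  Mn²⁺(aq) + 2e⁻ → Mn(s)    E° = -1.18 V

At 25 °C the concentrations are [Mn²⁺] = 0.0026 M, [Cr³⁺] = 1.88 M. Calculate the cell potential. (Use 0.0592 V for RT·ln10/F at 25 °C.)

The Cr³⁺/Cr couple has the higher reduction potential and acts as the cathode, so E°_cell = -0.74 − (-1.18) = 0.44 V.
Balancing electrons gives n = 6; the reaction quotient is Q = [Mn²⁺]^3/[Cr³⁺]^2 = 4.97 × 10^-9.
At 25 °C, E = E° − (0.0592/n) log Q = 0.44 − (0.0592/6)(-8.303) = 0.440 + 0.082 = 0.522 V.

0.522 V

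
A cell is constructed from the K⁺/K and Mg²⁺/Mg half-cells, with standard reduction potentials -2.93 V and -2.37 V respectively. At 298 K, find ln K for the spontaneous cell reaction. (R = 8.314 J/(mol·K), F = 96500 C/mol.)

E°_cell = -2.37 − (-2.93) = 0.56 V, with n = 2 electrons transferred.
At equilibrium E = 0, so the Nernst equation gives ln K = nFE°/RT = (2)(96500)(0.56)/((8.314)(298)) = 43.62.

ln K = 43.6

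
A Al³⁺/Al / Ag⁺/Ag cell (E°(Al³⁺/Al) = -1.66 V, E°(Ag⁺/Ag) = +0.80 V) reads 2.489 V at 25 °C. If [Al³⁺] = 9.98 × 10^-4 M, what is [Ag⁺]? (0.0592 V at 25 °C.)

0.31 M

From the Nernst equation, log Q = n(E° − E)/0.0592 = 3(2.46 − 2.489)/0.0592 = -1.470, so Q = 0.0339.
With Q = [Al³⁺]/[Ag⁺]^3 and the known concentrations, [Ag⁺]^3 in the denominator gives [Ag⁺] = 0.31 M.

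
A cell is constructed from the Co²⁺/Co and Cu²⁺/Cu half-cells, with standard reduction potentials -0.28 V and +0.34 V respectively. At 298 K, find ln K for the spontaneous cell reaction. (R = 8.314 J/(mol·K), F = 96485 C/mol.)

E°_cell = +0.34 − (-0.28) = 0.62 V, with n = 2 electrons transferred.
At equilibrium E = 0, so the Nernst equation gives ln K = nFE°/RT = (2)(96485)(0.62)/((8.314)(298)) = 48.29.

ln K = 48.3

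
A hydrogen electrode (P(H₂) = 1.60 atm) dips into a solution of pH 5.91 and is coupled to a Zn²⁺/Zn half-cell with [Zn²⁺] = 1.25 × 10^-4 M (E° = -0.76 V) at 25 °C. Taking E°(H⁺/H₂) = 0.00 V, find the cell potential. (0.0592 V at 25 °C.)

0.52 V

The hydrogen couple is the cathode, so E°_cell = 0.76 V; n = 2.
[H⁺] = 10^(−5.91) = 1.2 × 10^-6 M, and Q = [Zn²⁺]·P(H₂) / [H⁺]^2 = 1.32 × 10^8.
E = E° − (0.0592/2) log Q = 0.76 − (0.0592/2)(8.121) = 0.520 V.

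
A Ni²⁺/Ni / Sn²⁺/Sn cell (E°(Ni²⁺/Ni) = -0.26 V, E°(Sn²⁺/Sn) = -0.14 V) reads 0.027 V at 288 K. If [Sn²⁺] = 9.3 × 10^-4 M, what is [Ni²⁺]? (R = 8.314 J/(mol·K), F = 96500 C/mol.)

1.7 M

From the Nernst equation, ln Q = nF(E° − E)/RT = 2×96500×(0.12 − 0.027)/(8.314×288) = 7.496, so Q = 1800.
With Q = [Ni²⁺]/[Sn²⁺] and the known concentrations, [Ni²⁺] in the numerator gives [Ni²⁺] = 1.7 M.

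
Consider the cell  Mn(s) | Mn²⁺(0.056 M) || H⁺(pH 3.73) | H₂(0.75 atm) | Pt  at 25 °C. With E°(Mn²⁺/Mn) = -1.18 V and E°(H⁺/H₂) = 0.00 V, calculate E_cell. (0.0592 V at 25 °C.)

1.00 V

The hydrogen couple is the cathode, so E°_cell = 1.18 V; n = 2.
[H⁺] = 10^(−3.73) = 1.9 × 10^-4 M, and Q = [Mn²⁺]·P(H₂) / [H⁺]^2 = 1.21 × 10^6.
E = E° − (0.0592/2) log Q = 1.18 − (0.0592/2)(6.083) = 1.000 V.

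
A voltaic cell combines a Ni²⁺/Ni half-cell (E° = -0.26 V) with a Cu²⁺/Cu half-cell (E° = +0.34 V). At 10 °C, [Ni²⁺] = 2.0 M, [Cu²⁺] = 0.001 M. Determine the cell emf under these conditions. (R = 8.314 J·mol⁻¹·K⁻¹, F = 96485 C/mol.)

0.507 V

The Cu²⁺/Cu couple has the higher reduction potential and acts as the cathode, so E°_cell = +0.34 − (-0.26) = 0.60 V.
Balancing electrons gives n = 2; the reaction quotient is Q = [Ni²⁺]/[Cu²⁺] = 2000.
E = E° − (RT/nF) ln Q = 0.60 − (8.314×283)/(2×96485) × (7.601) = 0.600 − 0.093 = 0.507 V.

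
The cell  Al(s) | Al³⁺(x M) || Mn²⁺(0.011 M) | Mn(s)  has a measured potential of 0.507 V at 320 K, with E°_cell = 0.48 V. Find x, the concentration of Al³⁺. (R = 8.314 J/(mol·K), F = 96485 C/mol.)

From the Nernst equation, ln Q = nF(E° − E)/RT = 6×96485×(0.48 − 0.507)/(8.314×320) = -5.875, so Q = 0.00281.
With Q = [Al³⁺]^2/[Mn²⁺]^3 and the known concentrations, [Al³⁺]^2 in the numerator gives [Al³⁺] = 6.1 × 10^-5 M.

6.1 × 10^-5 M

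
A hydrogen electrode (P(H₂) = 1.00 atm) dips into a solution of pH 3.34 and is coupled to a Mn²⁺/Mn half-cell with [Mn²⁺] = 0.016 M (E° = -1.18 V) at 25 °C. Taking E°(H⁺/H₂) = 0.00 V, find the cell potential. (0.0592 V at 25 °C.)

1.04 V

The hydrogen couple is the cathode, so E°_cell = 1.18 V; n = 2.
[H⁺] = 10^(−3.34) = 4.6 × 10^-4 M, and Q = [Mn²⁺]·P(H₂) / [H⁺]^2 = 7.66 × 10^4.
E = E° − (0.0592/2) log Q = 1.18 − (0.0592/2)(4.884) = 1.035 V.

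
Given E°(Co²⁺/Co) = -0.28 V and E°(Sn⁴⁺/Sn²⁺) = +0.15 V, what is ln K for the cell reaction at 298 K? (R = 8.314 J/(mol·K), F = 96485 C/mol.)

E°_cell = +0.15 − (-0.28) = 0.43 V, with n = 2 electrons transferred.
At equilibrium E = 0, so the Nernst equation gives ln K = nFE°/RT = (2)(96485)(0.43)/((8.314)(298)) = 33.49.

ln K = 33.5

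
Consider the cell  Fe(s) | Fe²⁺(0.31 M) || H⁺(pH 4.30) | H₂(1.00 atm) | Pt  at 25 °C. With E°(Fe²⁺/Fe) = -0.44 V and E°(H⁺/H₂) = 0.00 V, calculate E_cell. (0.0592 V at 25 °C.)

0.20 V

The hydrogen couple is the cathode, so E°_cell = 0.44 V; n = 2.
[H⁺] = 10^(−4.30) = 5 × 10^-5 M, and Q = [Fe²⁺]·P(H₂) / [H⁺]^2 = 1.23 × 10^8.
E = E° − (0.0592/2) log Q = 0.44 − (0.0592/2)(8.091) = 0.201 V.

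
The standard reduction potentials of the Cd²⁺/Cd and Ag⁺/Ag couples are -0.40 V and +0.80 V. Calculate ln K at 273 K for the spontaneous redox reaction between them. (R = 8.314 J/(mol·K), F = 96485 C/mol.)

E°_cell = +0.80 − (-0.40) = 1.20 V, with n = 2 electrons transferred.
At equilibrium E = 0, so the Nernst equation gives ln K = nFE°/RT = (2)(96485)(1.20)/((8.314)(273)) = 102.02.

ln K = 102.0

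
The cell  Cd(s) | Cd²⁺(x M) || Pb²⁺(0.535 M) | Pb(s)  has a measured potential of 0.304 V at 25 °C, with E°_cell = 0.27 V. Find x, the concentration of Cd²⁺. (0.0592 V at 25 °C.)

0.038 M

From the Nernst equation, log Q = n(E° − E)/0.0592 = 2(0.27 − 0.304)/0.0592 = -1.149, so Q = 0.0710.
With Q = [Cd²⁺]/[Pb²⁺] and the known concentrations, [Cd²⁺] in the numerator gives [Cd²⁺] = 0.038 M.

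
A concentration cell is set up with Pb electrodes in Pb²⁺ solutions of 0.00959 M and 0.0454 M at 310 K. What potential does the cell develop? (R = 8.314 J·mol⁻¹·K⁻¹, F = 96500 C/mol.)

Both half-cells are Pb²⁺/Pb, so E°_cell = 0. The concentrated side is the cathode; the cell reaction moves Pb²⁺ from high to low concentration with n = 2.
Q = [Pb²⁺]_dilute/[Pb²⁺]_conc = 0.00959/0.0454 = 0.211.
E = 0 − (RT/nF) ln Q = −((8.314×310)/(2×96500))(-1.555) = 0.0208 V.

0.021 V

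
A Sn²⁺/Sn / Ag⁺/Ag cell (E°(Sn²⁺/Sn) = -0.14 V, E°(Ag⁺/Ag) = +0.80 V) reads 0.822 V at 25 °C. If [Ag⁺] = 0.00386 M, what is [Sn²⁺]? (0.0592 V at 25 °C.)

From the Nernst equation, log Q = n(E° − E)/0.0592 = 2(0.94 − 0.822)/0.0592 = 3.986, so Q = 9690.
With Q = [Sn²⁺]/[Ag⁺]^2 and the known concentrations, [Sn²⁺] in the numerator gives [Sn²⁺] = 0.14 M.

0.14 M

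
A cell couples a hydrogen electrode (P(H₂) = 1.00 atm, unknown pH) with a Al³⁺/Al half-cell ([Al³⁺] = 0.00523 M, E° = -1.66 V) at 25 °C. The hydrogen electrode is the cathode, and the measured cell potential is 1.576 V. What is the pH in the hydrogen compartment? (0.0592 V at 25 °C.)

E°_cell = 1.66 V and n = 6.
log Q = n(E° − E)/0.0592 = 6×(1.66 − 1.576)/0.0592 = 8.514.
With Q = [Al³⁺]^2·P(H₂)^3 / [H⁺]^6, solving for [H⁺] gives log[H⁺] = -2.179, so pH = 2.18.

pH = 2.18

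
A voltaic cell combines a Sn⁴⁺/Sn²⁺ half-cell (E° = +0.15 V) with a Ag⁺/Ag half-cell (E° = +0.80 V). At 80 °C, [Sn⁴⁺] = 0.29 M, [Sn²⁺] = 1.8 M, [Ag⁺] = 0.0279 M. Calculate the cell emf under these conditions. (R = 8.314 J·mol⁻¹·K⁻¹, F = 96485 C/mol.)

0.569 V

The Ag⁺/Ag couple has the higher reduction potential and acts as the cathode, so E°_cell = +0.80 − (+0.15) = 0.65 V.
Balancing electrons gives n = 2; the reaction quotient is Q = [Sn⁴⁺]/([Sn²⁺]·[Ag⁺]^2) = 207.
E = E° − (RT/nF) ln Q = 0.65 − (8.314×353)/(2×96485) × (5.333) = 0.650 − 0.081 = 0.569 V.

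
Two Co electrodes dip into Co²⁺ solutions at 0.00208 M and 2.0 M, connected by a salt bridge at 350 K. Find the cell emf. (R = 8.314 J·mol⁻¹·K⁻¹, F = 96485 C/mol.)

0.10 V

Both half-cells are Co²⁺/Co, so E°_cell = 0. The concentrated side is the cathode; the cell reaction moves Co²⁺ from high to low concentration with n = 2.
Q = [Co²⁺]_dilute/[Co²⁺]_conc = 0.00208/2.0 = 0.00104.
E = 0 − (RT/nF) ln Q = −((8.314×350)/(2×96485))(-6.869) = 0.1036 V.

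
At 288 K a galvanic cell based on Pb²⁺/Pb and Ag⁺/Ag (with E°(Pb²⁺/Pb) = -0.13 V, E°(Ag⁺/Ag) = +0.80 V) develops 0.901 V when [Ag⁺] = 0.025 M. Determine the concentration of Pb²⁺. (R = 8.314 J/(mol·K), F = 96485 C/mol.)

0.0065 M

From the Nernst equation, ln Q = nF(E° − E)/RT = 2×96485×(0.93 − 0.901)/(8.314×288) = 2.337, so Q = 10.4.
With Q = [Pb²⁺]/[Ag⁺]^2 and the known concentrations, [Pb²⁺] in the numerator gives [Pb²⁺] = 0.0065 M.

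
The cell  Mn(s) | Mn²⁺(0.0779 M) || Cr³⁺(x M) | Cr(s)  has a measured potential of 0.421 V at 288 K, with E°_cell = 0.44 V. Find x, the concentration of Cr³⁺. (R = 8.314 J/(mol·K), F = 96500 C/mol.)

From the Nernst equation, ln Q = nF(E° − E)/RT = 6×96500×(0.44 − 0.421)/(8.314×288) = 4.594, so Q = 98.9.
With Q = [Mn²⁺]^3/[Cr³⁺]^2 and the known concentrations, [Cr³⁺]^2 in the denominator gives [Cr³⁺] = 0.0022 M.

0.0022 M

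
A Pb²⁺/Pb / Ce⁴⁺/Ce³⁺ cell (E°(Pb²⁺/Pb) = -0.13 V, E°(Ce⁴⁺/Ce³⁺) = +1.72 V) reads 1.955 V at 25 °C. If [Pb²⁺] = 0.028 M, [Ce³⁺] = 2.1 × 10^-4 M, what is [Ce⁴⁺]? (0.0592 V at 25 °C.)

0.0021 M

From the Nernst equation, log Q = n(E° − E)/0.0592 = 2(1.85 − 1.955)/0.0592 = -3.547, so Q = 2.84 × 10^-4.
With Q = [Pb²⁺]·[Ce³⁺]^2/[Ce⁴⁺]^2 and the known concentrations, [Ce⁴⁺]^2 in the denominator gives [Ce⁴⁺] = 0.0021 M.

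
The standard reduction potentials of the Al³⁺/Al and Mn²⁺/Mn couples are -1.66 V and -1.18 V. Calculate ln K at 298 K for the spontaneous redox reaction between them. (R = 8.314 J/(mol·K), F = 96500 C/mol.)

ln K = 112.2

E°_cell = -1.18 − (-1.66) = 0.48 V, with n = 6 electrons transferred.
At equilibrium E = 0, so the Nernst equation gives ln K = nFE°/RT = (6)(96500)(0.48)/((8.314)(298)) = 112.17.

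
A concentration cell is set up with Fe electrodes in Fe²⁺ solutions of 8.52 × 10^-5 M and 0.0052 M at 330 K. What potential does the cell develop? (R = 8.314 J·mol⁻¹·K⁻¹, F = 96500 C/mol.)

0.058 V

Both half-cells are Fe²⁺/Fe, so E°_cell = 0. The concentrated side is the cathode; the cell reaction moves Fe²⁺ from high to low concentration with n = 2.
Q = [Fe²⁺]_dilute/[Fe²⁺]_conc = 8.52 × 10^-5/0.0052 = 0.0164.
E = 0 − (RT/nF) ln Q = −((8.314×330)/(2×96500))(-4.111) = 0.0584 V.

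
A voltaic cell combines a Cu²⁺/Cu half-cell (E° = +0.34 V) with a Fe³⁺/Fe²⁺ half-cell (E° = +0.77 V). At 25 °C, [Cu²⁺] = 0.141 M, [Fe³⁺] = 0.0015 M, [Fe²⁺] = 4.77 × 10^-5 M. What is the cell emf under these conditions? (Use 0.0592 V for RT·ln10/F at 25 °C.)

The Fe³⁺/Fe²⁺ couple has the higher reduction potential and acts as the cathode, so E°_cell = +0.77 − (+0.34) = 0.43 V.
Balancing electrons gives n = 2; the reaction quotient is Q = [Cu²⁺]·[Fe²⁺]^2/[Fe³⁺]^2 = 1.43 × 10^-4.
At 25 °C, E = E° − (0.0592/n) log Q = 0.43 − (0.0592/2)(-3.846) = 0.430 + 0.114 = 0.544 V.

0.544 V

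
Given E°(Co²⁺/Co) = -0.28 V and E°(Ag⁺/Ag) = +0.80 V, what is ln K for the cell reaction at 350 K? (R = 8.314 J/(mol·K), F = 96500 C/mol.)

ln K = 71.6

E°_cell = +0.80 − (-0.28) = 1.08 V, with n = 2 electrons transferred.
At equilibrium E = 0, so the Nernst equation gives ln K = nFE°/RT = (2)(96500)(1.08)/((8.314)(350)) = 71.63.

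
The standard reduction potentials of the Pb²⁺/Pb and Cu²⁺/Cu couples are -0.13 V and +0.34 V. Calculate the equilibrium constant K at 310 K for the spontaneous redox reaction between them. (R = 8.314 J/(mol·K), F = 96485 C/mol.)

1.9 × 10^15

E°_cell = +0.34 − (-0.13) = 0.47 V, with n = 2 electrons transferred.
At equilibrium E = 0, so the Nernst equation gives ln K = nFE°/RT = (2)(96485)(0.47)/((8.314)(310)) = 35.19.
K = e^35.19 = 1.9 × 10^15.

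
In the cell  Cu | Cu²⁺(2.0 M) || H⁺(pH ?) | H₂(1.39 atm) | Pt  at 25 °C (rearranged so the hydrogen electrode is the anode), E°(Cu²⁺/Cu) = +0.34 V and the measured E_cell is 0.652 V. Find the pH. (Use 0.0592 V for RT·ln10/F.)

pH = 5.05

E°_cell = 0.34 V and n = 2.
log Q = n(E° − E)/0.0592 = 2×(0.34 − 0.652)/0.0592 = -10.541.
With Q = [H⁺]^2 / ([Cu²⁺]·P(H₂)), solving for [H⁺] gives log[H⁺] = -5.048, so pH = 5.05.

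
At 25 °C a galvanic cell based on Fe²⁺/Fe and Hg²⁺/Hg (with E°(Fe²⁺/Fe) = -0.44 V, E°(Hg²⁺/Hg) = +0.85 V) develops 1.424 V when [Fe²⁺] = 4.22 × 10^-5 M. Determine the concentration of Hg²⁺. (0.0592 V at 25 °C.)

1.4 M

From the Nernst equation, log Q = n(E° − E)/0.0592 = 2(1.29 − 1.424)/0.0592 = -4.527, so Q = 2.97 × 10^-5.
With Q = [Fe²⁺]/[Hg²⁺] and the known concentrations, [Hg²⁺] in the denominator gives [Hg²⁺] = 1.4 M.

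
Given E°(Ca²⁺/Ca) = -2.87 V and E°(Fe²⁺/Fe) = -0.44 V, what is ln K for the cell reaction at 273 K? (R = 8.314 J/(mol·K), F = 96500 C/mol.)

ln K = 206.6

E°_cell = -0.44 − (-2.87) = 2.43 V, with n = 2 electrons transferred.
At equilibrium E = 0, so the Nernst equation gives ln K = nFE°/RT = (2)(96500)(2.43)/((8.314)(273)) = 206.63.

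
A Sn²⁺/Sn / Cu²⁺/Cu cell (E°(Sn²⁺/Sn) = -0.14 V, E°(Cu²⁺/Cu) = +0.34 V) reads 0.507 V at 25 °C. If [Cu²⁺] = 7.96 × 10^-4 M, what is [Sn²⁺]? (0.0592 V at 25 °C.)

From the Nernst equation, log Q = n(E° − E)/0.0592 = 2(0.48 − 0.507)/0.0592 = -0.912, so Q = 0.122.
With Q = [Sn²⁺]/[Cu²⁺] and the known concentrations, [Sn²⁺] in the numerator gives [Sn²⁺] = 9.7 × 10^-5 M.

9.7 × 10^-5 M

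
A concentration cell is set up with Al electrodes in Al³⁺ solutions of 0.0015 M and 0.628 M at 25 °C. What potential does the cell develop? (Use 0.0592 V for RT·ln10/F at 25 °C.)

0.052 V

Both half-cells are Al³⁺/Al, so E°_cell = 0. The concentrated side is the cathode; the cell reaction moves Al³⁺ from high to low concentration with n = 3.
Q = [Al³⁺]_dilute/[Al³⁺]_conc = 0.0015/0.628 = 0.00239.
E = 0 − (0.0592/3) log Q = −(0.0592/3)(-2.622) = 0.0517 V.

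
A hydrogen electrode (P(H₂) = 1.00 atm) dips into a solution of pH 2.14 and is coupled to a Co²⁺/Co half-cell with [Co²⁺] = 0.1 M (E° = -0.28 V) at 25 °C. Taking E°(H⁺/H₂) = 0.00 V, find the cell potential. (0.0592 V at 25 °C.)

0.18 V

The hydrogen couple is the cathode, so E°_cell = 0.28 V; n = 2.
[H⁺] = 10^(−2.14) = 0.0072 M, and Q = [Co²⁺]·P(H₂) / [H⁺]^2 = 1910.
E = E° − (0.0592/2) log Q = 0.28 − (0.0592/2)(3.280) = 0.183 V.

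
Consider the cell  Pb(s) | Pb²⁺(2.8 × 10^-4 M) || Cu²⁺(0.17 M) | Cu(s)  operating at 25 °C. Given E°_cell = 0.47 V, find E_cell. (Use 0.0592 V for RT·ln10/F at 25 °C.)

Balancing electrons gives n = 2; the reaction quotient is Q = [Pb²⁺]/[Cu²⁺] = 0.00165.
At 25 °C, E = E° − (0.0592/n) log Q = 0.47 − (0.0592/2)(-2.783) = 0.470 + 0.082 = 0.552 V.

0.552 V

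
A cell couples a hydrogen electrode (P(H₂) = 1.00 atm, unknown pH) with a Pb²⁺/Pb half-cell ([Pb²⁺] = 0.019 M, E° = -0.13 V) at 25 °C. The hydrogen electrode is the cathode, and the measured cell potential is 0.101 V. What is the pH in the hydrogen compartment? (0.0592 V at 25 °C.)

E°_cell = 0.13 V and n = 2.
log Q = n(E° − E)/0.0592 = 2×(0.13 − 0.101)/0.0592 = 0.980.
With Q = [Pb²⁺]·P(H₂) / [H⁺]^2, solving for [H⁺] gives log[H⁺] = -1.350, so pH = 1.35.

pH = 1.35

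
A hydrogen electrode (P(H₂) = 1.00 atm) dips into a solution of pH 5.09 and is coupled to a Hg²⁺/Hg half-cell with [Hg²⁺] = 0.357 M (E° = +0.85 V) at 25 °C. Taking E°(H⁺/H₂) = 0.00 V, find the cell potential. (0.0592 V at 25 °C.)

The Hg²⁺/Hg couple is the cathode, so E°_cell = 0.85 V; n = 2.
[H⁺] = 10^(−5.09) = 8.1 × 10^-6 M, and Q = [H⁺]^2 / ([Hg²⁺]·P(H₂)) = 1.85 × 10^-10.
E = E° − (0.0592/2) log Q = 0.85 − (0.0592/2)(-9.733) = 1.138 V.

1.14 V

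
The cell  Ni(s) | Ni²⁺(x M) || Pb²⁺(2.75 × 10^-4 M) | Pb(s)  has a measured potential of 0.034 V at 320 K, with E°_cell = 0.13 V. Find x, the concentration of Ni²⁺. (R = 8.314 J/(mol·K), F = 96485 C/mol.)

From the Nernst equation, ln Q = nF(E° − E)/RT = 2×96485×(0.13 − 0.034)/(8.314×320) = 6.963, so Q = 1060.
With Q = [Ni²⁺]/[Pb²⁺] and the known concentrations, [Ni²⁺] in the numerator gives [Ni²⁺] = 0.29 M.

0.29 M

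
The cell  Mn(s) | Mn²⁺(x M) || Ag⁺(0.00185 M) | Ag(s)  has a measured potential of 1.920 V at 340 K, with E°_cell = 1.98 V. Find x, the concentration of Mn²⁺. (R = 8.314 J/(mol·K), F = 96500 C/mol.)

2.1 × 10^-4 M

From the Nernst equation, ln Q = nF(E° − E)/RT = 2×96500×(1.98 − 1.920)/(8.314×340) = 4.097, so Q = 60.1.
With Q = [Mn²⁺]/[Ag⁺]^2 and the known concentrations, [Mn²⁺] in the numerator gives [Mn²⁺] = 2.1 × 10^-4 M.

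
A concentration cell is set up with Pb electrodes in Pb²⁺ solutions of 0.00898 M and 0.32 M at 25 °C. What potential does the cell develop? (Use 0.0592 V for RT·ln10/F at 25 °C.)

0.046 V

Both half-cells are Pb²⁺/Pb, so E°_cell = 0. The concentrated side is the cathode; the cell reaction moves Pb²⁺ from high to low concentration with n = 2.
Q = [Pb²⁺]_dilute/[Pb²⁺]_conc = 0.00898/0.32 = 0.0281.
E = 0 − (0.0592/2) log Q = −(0.0592/2)(-1.552) = 0.0459 V.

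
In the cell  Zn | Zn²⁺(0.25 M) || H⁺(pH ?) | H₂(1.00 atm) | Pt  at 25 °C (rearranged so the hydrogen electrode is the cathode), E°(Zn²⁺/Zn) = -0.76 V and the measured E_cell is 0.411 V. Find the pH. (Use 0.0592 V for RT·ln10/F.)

E°_cell = 0.76 V and n = 2.
log Q = n(E° − E)/0.0592 = 2×(0.76 − 0.411)/0.0592 = 11.791.
With Q = [Zn²⁺]·P(H₂) / [H⁺]^2, solving for [H⁺] gives log[H⁺] = -6.196, so pH = 6.20.

pH = 6.20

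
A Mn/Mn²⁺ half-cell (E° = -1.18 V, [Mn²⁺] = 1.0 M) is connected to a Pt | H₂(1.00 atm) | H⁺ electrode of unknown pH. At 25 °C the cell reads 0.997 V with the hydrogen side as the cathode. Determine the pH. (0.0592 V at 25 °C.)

pH = 3.09

E°_cell = 1.18 V and n = 2.
log Q = n(E° − E)/0.0592 = 2×(1.18 − 0.997)/0.0592 = 6.182.
With Q = [Mn²⁺]·P(H₂) / [H⁺]^2, solving for [H⁺] gives log[H⁺] = -3.091, so pH = 3.09.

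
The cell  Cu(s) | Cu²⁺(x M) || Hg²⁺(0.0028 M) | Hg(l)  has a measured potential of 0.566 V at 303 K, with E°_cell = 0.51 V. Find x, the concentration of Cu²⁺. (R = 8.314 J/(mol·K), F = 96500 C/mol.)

From the Nernst equation, ln Q = nF(E° − E)/RT = 2×96500×(0.51 − 0.566)/(8.314×303) = -4.290, so Q = 0.0137.
With Q = [Cu²⁺]/[Hg²⁺] and the known concentrations, [Cu²⁺] in the numerator gives [Cu²⁺] = 3.8 × 10^-5 M.

3.8 × 10^-5 M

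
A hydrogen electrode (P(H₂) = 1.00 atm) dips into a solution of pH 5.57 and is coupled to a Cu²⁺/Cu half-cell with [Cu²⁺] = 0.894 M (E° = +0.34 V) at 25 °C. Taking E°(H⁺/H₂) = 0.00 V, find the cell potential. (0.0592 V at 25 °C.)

0.67 V

The Cu²⁺/Cu couple is the cathode, so E°_cell = 0.34 V; n = 2.
[H⁺] = 10^(−5.57) = 2.7 × 10^-6 M, and Q = [H⁺]^2 / ([Cu²⁺]·P(H₂)) = 8.1 × 10^-12.
E = E° − (0.0592/2) log Q = 0.34 − (0.0592/2)(-11.091) = 0.668 V.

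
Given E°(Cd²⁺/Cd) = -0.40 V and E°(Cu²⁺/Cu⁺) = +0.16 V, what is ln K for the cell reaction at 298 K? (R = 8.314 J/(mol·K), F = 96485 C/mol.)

ln K = 43.6

E°_cell = +0.16 − (-0.40) = 0.56 V, with n = 2 electrons transferred.
At equilibrium E = 0, so the Nernst equation gives ln K = nFE°/RT = (2)(96485)(0.56)/((8.314)(298)) = 43.62.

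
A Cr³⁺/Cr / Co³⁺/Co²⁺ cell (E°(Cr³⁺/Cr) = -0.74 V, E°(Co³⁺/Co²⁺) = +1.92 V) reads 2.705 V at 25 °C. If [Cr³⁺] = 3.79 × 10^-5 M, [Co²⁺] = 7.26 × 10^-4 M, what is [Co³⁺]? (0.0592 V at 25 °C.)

1.4 × 10^-4 M

From the Nernst equation, log Q = n(E° − E)/0.0592 = 3(2.66 − 2.705)/0.0592 = -2.280, so Q = 0.00524.
With Q = [Cr³⁺]·[Co²⁺]^3/[Co³⁺]^3 and the known concentrations, [Co³⁺]^3 in the denominator gives [Co³⁺] = 1.4 × 10^-4 M.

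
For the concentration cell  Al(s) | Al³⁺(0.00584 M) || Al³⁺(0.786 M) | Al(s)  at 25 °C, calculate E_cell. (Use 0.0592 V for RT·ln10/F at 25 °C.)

Both half-cells are Al³⁺/Al, so E°_cell = 0. The concentrated side is the cathode; the cell reaction moves Al³⁺ from high to low concentration with n = 3.
Q = [Al³⁺]_dilute/[Al³⁺]_conc = 0.00584/0.786 = 0.00743.
E = 0 − (0.0592/3) log Q = −(0.0592/3)(-2.129) = 0.0420 V.

0.042 V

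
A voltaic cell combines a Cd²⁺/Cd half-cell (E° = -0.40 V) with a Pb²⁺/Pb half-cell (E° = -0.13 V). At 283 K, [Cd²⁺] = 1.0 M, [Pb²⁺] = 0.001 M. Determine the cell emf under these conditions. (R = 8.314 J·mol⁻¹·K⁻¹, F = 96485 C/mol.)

The Pb²⁺/Pb couple has the higher reduction potential and acts as the cathode, so E°_cell = -0.13 − (-0.40) = 0.27 V.
Balancing electrons gives n = 2; the reaction quotient is Q = [Cd²⁺]/[Pb²⁺] = 1000.
E = E° − (RT/nF) ln Q = 0.27 − (8.314×283)/(2×96485) × (6.908) = 0.270 − 0.084 = 0.186 V.

0.186 V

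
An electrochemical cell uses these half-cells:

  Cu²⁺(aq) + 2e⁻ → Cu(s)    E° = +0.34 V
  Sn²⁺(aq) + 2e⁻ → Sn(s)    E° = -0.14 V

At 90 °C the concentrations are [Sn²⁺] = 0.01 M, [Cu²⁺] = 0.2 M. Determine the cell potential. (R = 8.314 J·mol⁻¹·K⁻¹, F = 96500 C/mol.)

The Cu²⁺/Cu couple has the higher reduction potential and acts as the cathode, so E°_cell = +0.34 − (-0.14) = 0.48 V.
Balancing electrons gives n = 2; the reaction quotient is Q = [Sn²⁺]/[Cu²⁺] = 0.0500.
E = E° − (RT/nF) ln Q = 0.48 − (8.314×363)/(2×96500) × (-2.996) = 0.480 + 0.047 = 0.527 V.

0.527 V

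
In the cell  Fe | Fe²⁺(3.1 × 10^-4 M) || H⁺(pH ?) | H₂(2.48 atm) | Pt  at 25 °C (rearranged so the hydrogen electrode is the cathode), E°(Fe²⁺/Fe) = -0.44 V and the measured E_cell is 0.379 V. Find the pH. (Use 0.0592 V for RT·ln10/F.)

E°_cell = 0.44 V and n = 2.
log Q = n(E° − E)/0.0592 = 2×(0.44 − 0.379)/0.0592 = 2.061.
With Q = [Fe²⁺]·P(H₂) / [H⁺]^2, solving for [H⁺] gives log[H⁺] = -2.587, so pH = 2.59.

pH = 2.59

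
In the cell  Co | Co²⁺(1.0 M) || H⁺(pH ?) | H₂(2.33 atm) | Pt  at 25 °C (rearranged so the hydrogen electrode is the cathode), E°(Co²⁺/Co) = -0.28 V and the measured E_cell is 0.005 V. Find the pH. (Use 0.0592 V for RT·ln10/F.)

E°_cell = 0.28 V and n = 2.
log Q = n(E° − E)/0.0592 = 2×(0.28 − 0.005)/0.0592 = 9.291.
With Q = [Co²⁺]·P(H₂) / [H⁺]^2, solving for [H⁺] gives log[H⁺] = -4.462, so pH = 4.46.

pH = 4.46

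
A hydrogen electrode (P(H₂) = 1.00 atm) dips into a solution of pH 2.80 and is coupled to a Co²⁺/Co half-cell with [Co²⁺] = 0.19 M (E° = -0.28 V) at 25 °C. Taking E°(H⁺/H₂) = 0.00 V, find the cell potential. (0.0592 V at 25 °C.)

The hydrogen couple is the cathode, so E°_cell = 0.28 V; n = 2.
[H⁺] = 10^(−2.80) = 0.0016 M, and Q = [Co²⁺]·P(H₂) / [H⁺]^2 = 7.56 × 10^4.
E = E° − (0.0592/2) log Q = 0.28 − (0.0592/2)(4.879) = 0.136 V.

0.14 V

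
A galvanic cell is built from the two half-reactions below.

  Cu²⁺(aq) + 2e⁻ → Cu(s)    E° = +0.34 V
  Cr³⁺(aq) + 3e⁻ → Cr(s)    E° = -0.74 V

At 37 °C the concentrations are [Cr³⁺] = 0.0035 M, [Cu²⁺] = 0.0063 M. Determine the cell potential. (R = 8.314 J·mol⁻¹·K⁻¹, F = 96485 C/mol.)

The Cu²⁺/Cu couple has the higher reduction potential and acts as the cathode, so E°_cell = +0.34 − (-0.74) = 1.08 V.
Balancing electrons gives n = 6; the reaction quotient is Q = [Cr³⁺]^2/[Cu²⁺]^3 = 49.0.
E = E° − (RT/nF) ln Q = 1.08 − (8.314×310)/(6×96485) × (3.892) = 1.080 − 0.017 = 1.063 V.

1.06 V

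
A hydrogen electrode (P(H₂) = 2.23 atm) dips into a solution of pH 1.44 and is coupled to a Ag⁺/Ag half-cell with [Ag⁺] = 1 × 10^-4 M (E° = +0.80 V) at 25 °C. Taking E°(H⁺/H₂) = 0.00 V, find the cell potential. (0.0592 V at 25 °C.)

The Ag⁺/Ag couple is the cathode, so E°_cell = 0.80 V; n = 2.
[H⁺] = 10^(−1.44) = 0.036 M, and Q = [H⁺]^2 / ([Ag⁺]^2·P(H₂)) = 5.91 × 10^4.
E = E° − (0.0592/2) log Q = 0.80 − (0.0592/2)(4.772) = 0.659 V.

0.66 V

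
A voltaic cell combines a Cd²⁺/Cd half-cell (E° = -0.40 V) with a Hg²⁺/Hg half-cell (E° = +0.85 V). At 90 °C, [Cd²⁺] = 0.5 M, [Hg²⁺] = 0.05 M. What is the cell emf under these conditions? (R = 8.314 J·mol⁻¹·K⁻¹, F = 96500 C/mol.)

The Hg²⁺/Hg couple has the higher reduction potential and acts as the cathode, so E°_cell = +0.85 − (-0.40) = 1.25 V.
Balancing electrons gives n = 2; the reaction quotient is Q = [Cd²⁺]/[Hg²⁺] = 10.0.
E = E° − (RT/nF) ln Q = 1.25 − (8.314×363)/(2×96500) × (2.303) = 1.250 − 0.036 = 1.214 V.

1.21 V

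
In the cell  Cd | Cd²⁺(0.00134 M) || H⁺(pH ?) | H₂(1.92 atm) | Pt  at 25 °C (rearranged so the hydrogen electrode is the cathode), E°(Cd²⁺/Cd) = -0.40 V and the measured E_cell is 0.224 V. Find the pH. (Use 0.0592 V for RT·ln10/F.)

pH = 4.27

E°_cell = 0.40 V and n = 2.
log Q = n(E° − E)/0.0592 = 2×(0.40 − 0.224)/0.0592 = 5.946.
With Q = [Cd²⁺]·P(H₂) / [H⁺]^2, solving for [H⁺] gives log[H⁺] = -4.268, so pH = 4.27.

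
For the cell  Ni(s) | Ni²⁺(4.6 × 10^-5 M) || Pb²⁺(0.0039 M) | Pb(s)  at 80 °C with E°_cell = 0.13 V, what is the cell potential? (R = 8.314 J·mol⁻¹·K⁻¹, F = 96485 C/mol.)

0.198 V

Balancing electrons gives n = 2; the reaction quotient is Q = [Ni²⁺]/[Pb²⁺] = 0.0118.
E = E° − (RT/nF) ln Q = 0.13 − (8.314×353)/(2×96485) × (-4.440) = 0.130 + 0.068 = 0.198 V.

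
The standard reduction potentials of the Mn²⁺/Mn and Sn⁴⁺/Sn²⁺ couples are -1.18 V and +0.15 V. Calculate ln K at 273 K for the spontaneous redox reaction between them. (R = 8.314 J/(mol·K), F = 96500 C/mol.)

ln K = 113.1

E°_cell = +0.15 − (-1.18) = 1.33 V, with n = 2 electrons transferred.
At equilibrium E = 0, so the Nernst equation gives ln K = nFE°/RT = (2)(96500)(1.33)/((8.314)(273)) = 113.09.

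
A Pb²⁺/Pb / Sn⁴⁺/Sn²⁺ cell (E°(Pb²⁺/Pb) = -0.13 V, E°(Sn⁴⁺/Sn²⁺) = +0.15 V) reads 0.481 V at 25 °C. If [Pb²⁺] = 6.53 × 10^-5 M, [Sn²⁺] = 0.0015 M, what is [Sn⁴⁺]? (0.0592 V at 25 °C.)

0.6 M

From the Nernst equation, log Q = n(E° − E)/0.0592 = 2(0.28 − 0.481)/0.0592 = -6.791, so Q = 1.62 × 10^-7.
With Q = [Pb²⁺]·[Sn²⁺]/[Sn⁴⁺] and the known concentrations, [Sn⁴⁺] in the denominator gives [Sn⁴⁺] = 0.6 M.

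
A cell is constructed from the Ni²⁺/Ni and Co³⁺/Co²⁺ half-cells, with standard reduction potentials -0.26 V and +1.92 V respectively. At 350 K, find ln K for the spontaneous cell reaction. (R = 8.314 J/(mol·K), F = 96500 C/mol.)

ln K = 144.6

E°_cell = +1.92 − (-0.26) = 2.18 V, with n = 2 electrons transferred.
At equilibrium E = 0, so the Nernst equation gives ln K = nFE°/RT = (2)(96500)(2.18)/((8.314)(350)) = 144.59.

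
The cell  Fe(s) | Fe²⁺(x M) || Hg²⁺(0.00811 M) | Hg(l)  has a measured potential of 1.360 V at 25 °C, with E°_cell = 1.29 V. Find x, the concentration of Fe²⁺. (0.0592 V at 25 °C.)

From the Nernst equation, log Q = n(E° − E)/0.0592 = 2(1.29 − 1.360)/0.0592 = -2.365, so Q = 0.00432.
With Q = [Fe²⁺]/[Hg²⁺] and the known concentrations, [Fe²⁺] in the numerator gives [Fe²⁺] = 3.5 × 10^-5 M.

3.5 × 10^-5 M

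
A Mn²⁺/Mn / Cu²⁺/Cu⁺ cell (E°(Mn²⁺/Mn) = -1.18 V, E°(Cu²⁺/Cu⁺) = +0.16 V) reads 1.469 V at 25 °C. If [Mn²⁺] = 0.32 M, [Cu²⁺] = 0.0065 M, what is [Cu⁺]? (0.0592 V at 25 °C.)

From the Nernst equation, log Q = n(E° − E)/0.0592 = 2(1.34 − 1.469)/0.0592 = -4.358, so Q = 4.38 × 10^-5.
With Q = [Mn²⁺]·[Cu⁺]^2/[Cu²⁺]^2 and the known concentrations, [Cu⁺]^2 in the numerator gives [Cu⁺] = 7.6 × 10^-5 M.

7.6 × 10^-5 M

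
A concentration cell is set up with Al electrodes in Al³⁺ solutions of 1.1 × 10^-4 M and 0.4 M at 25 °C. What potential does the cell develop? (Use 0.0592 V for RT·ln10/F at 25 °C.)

0.070 V

Both half-cells are Al³⁺/Al, so E°_cell = 0. The concentrated side is the cathode; the cell reaction moves Al³⁺ from high to low concentration with n = 3.
Q = [Al³⁺]_dilute/[Al³⁺]_conc = 1.1 × 10^-4/0.4 = 2.75 × 10^-4.
E = 0 − (0.0592/3) log Q = −(0.0592/3)(-3.561) = 0.0703 V.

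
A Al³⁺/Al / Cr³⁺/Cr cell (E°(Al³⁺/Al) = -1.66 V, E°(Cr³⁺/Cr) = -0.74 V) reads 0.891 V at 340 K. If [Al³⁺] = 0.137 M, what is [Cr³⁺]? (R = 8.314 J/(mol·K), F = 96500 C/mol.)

From the Nernst equation, ln Q = nF(E° − E)/RT = 3×96500×(0.92 − 0.891)/(8.314×340) = 2.970, so Q = 19.5.
With Q = [Al³⁺]/[Cr³⁺] and the known concentrations, [Cr³⁺] in the denominator gives [Cr³⁺] = 0.007 M.

0.007 M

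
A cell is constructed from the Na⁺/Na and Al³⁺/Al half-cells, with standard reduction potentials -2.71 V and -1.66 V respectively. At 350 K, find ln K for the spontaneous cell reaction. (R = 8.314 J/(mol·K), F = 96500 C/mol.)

E°_cell = -1.66 − (-2.71) = 1.05 V, with n = 3 electrons transferred.
At equilibrium E = 0, so the Nernst equation gives ln K = nFE°/RT = (3)(96500)(1.05)/((8.314)(350)) = 104.46.

ln K = 104.5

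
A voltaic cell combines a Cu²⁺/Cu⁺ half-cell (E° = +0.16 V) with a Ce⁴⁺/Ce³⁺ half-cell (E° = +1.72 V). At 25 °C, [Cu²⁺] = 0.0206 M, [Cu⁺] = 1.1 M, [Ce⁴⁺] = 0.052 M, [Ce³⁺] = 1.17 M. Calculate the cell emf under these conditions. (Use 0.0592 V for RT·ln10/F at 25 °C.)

The Ce⁴⁺/Ce³⁺ couple has the higher reduction potential and acts as the cathode, so E°_cell = +1.72 − (+0.16) = 1.56 V.
Balancing electrons gives n = 1; the reaction quotient is Q = [Cu²⁺]·[Ce³⁺]/([Cu⁺]·[Ce⁴⁺]) = 0.421.
At 25 °C, E = E° − (0.0592/n) log Q = 1.56 − (0.0592/1)(-0.375) = 1.560 + 0.022 = 1.582 V.

1.58 V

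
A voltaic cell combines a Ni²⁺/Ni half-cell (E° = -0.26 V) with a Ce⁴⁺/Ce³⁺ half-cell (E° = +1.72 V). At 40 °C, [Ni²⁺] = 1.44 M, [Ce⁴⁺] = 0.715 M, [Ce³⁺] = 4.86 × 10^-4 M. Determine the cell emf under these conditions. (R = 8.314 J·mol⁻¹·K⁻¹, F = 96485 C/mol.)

2.17 V

The Ce⁴⁺/Ce³⁺ couple has the higher reduction potential and acts as the cathode, so E°_cell = +1.72 − (-0.26) = 1.98 V.
Balancing electrons gives n = 2; the reaction quotient is Q = [Ni²⁺]·[Ce³⁺]^2/[Ce⁴⁺]^2 = 6.65 × 10^-7.
E = E° − (RT/nF) ln Q = 1.98 − (8.314×313)/(2×96485) × (-14.223) = 1.980 + 0.192 = 2.172 V.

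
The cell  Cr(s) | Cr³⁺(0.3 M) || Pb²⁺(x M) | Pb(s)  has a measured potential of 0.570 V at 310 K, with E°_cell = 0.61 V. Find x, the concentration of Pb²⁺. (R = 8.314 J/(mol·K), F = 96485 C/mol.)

From the Nernst equation, ln Q = nF(E° − E)/RT = 6×96485×(0.61 − 0.570)/(8.314×310) = 8.985, so Q = 7980.
With Q = [Cr³⁺]^2/[Pb²⁺]^3 and the known concentrations, [Pb²⁺]^3 in the denominator gives [Pb²⁺] = 0.022 M.

0.022 M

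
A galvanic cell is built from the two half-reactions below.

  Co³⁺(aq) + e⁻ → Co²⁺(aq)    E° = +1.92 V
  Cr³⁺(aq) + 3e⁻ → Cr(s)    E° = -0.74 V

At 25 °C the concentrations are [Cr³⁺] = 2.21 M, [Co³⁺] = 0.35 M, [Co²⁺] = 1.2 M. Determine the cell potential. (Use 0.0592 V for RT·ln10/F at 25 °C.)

2.62 V

The Co³⁺/Co²⁺ couple has the higher reduction potential and acts as the cathode, so E°_cell = +1.92 − (-0.74) = 2.66 V.
Balancing electrons gives n = 3; the reaction quotient is Q = [Cr³⁺]·[Co²⁺]^3/[Co³⁺]^3 = 89.1.
At 25 °C, E = E° − (0.0592/n) log Q = 2.66 − (0.0592/3)(1.950) = 2.660 − 0.038 = 2.622 V.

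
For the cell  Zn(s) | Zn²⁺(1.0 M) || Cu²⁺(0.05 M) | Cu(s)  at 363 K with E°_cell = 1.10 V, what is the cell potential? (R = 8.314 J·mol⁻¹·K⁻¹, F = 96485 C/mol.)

Balancing electrons gives n = 2; the reaction quotient is Q = [Zn²⁺]/[Cu²⁺] = 20.0.
E = E° − (RT/nF) ln Q = 1.10 − (8.314×363)/(2×96485) × (2.996) = 1.100 − 0.047 = 1.053 V.

1.05 V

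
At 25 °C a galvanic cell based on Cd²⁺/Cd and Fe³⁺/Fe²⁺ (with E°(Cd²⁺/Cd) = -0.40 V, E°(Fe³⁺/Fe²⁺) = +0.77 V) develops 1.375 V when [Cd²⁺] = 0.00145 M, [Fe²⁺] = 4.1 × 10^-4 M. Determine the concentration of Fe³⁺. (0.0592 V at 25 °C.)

0.045 M

From the Nernst equation, log Q = n(E° − E)/0.0592 = 2(1.17 − 1.375)/0.0592 = -6.926, so Q = 1.19 × 10^-7.
With Q = [Cd²⁺]·[Fe²⁺]^2/[Fe³⁺]^2 and the known concentrations, [Fe³⁺]^2 in the denominator gives [Fe³⁺] = 0.045 M.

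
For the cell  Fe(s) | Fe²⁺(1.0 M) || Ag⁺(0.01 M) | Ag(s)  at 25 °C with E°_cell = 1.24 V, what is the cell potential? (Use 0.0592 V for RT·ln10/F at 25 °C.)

1.12 V

Balancing electrons gives n = 2; the reaction quotient is Q = [Fe²⁺]/[Ag⁺]^2 = 1 × 10^4.
At 25 °C, E = E° − (0.0592/n) log Q = 1.24 − (0.0592/2)(4.000) = 1.240 − 0.118 = 1.122 V.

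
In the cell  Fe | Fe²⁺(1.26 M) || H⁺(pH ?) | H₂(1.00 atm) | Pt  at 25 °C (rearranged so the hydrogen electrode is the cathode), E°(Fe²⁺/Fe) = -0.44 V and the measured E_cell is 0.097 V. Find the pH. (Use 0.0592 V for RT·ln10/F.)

E°_cell = 0.44 V and n = 2.
log Q = n(E° − E)/0.0592 = 2×(0.44 − 0.097)/0.0592 = 11.588.
With Q = [Fe²⁺]·P(H₂) / [H⁺]^2, solving for [H⁺] gives log[H⁺] = -5.744, so pH = 5.74.

pH = 5.74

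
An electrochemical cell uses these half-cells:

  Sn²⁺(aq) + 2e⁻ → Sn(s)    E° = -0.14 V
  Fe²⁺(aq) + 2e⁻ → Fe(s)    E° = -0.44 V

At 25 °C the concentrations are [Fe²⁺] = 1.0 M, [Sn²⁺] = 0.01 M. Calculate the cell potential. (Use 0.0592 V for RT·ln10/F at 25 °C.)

0.241 V

The Sn²⁺/Sn couple has the higher reduction potential and acts as the cathode, so E°_cell = -0.14 − (-0.44) = 0.30 V.
Balancing electrons gives n = 2; the reaction quotient is Q = [Fe²⁺]/[Sn²⁺] = 100.
At 25 °C, E = E° − (0.0592/n) log Q = 0.30 − (0.0592/2)(2.000) = 0.300 − 0.059 = 0.241 V.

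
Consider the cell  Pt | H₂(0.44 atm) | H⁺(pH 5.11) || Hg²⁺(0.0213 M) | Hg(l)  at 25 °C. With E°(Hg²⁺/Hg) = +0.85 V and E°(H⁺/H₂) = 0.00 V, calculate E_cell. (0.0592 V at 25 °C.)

The Hg²⁺/Hg couple is the cathode, so E°_cell = 0.85 V; n = 2.
[H⁺] = 10^(−5.11) = 7.8 × 10^-6 M, and Q = [H⁺]^2 / ([Hg²⁺]·P(H₂)) = 6.43 × 10^-9.
E = E° − (0.0592/2) log Q = 0.85 − (0.0592/2)(-8.192) = 1.092 V.

1.09 V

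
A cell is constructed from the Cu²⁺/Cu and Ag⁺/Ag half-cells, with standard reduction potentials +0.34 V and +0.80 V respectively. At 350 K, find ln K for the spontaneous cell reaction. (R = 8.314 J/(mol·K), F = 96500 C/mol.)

ln K = 30.5

E°_cell = +0.80 − (+0.34) = 0.46 V, with n = 2 electrons transferred.
At equilibrium E = 0, so the Nernst equation gives ln K = nFE°/RT = (2)(96500)(0.46)/((8.314)(350)) = 30.51.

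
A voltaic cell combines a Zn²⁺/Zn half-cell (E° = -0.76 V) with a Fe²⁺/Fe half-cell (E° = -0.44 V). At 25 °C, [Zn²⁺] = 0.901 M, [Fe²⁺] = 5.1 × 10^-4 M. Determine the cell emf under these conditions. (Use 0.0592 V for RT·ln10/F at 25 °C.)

0.224 V

The Fe²⁺/Fe couple has the higher reduction potential and acts as the cathode, so E°_cell = -0.44 − (-0.76) = 0.32 V.
Balancing electrons gives n = 2; the reaction quotient is Q = [Zn²⁺]/[Fe²⁺] = 1770.
At 25 °C, E = E° − (0.0592/n) log Q = 0.32 − (0.0592/2)(3.247) = 0.320 − 0.096 = 0.224 V.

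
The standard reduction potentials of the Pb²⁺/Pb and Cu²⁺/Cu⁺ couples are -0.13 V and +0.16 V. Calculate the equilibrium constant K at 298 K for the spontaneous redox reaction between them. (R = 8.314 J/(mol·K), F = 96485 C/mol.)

E°_cell = +0.16 − (-0.13) = 0.29 V, with n = 2 electrons transferred.
At equilibrium E = 0, so the Nernst equation gives ln K = nFE°/RT = (2)(96485)(0.29)/((8.314)(298)) = 22.59.
K = e^22.59 = 6.4 × 10^9.

6.4 × 10^9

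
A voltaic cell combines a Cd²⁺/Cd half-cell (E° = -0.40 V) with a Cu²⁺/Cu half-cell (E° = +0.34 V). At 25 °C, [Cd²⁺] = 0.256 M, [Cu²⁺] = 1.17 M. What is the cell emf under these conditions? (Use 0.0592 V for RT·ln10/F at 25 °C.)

The Cu²⁺/Cu couple has the higher reduction potential and acts as the cathode, so E°_cell = +0.34 − (-0.40) = 0.74 V.
Balancing electrons gives n = 2; the reaction quotient is Q = [Cd²⁺]/[Cu²⁺] = 0.219.
At 25 °C, E = E° − (0.0592/n) log Q = 0.74 − (0.0592/2)(-0.660) = 0.740 + 0.020 = 0.760 V.

0.760 V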